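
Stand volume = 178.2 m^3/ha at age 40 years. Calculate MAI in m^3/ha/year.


Formula: MAI = Total Volume / Stand Age
MAI = 178.2 m^3/ha / 40 years
MAI = 4.46 m^3/ha/year

4.46


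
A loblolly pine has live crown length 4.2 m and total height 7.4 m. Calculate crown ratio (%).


Formula: Crown Ratio = (Crown Length / Total Height) * 100
CR = (4.2 m / 7.4 m) * 100
CR = 0.5676 * 100 = 56.8%

56.8


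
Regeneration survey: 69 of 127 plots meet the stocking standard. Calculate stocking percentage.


Formula: Stocking % = stocked plots / total plots * 100
Stocking = 69 / 127 * 100
Stocking = 0.5433 * 100 = 54.3%

54.3


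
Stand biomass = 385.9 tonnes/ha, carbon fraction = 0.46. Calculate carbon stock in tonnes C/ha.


Formula: Carbon Stock = Biomass * Carbon Fraction
C = 385.9 t/ha * 0.46
C = 177.5 t C/ha

177.5


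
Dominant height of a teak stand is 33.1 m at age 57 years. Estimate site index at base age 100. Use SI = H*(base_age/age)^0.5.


Formula: SI = H_dom * (base_age / age)^0.5
Age ratio = 100 / 57 = 1.75439
sqrt(age_ratio) = 1.32453
SI = 33.1 * 1.32453 = 43.8 m

43.8


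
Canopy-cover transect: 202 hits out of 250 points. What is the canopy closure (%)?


Formula: Canopy closure = covered points / total points * 100
Closure = 202 / 250 * 100
Closure = 0.808 * 100 = 80.8%

80.8


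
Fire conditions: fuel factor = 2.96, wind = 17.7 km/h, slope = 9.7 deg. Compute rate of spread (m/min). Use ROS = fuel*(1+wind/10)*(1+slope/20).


Formula: ROS = fuel * (1 + wind/10) * (1 + slope/20)
Wind factor = 1 + 17.7/10 = 2.77
Slope factor = 1 + 9.7/20 = 1.485
ROS = 2.96 * 2.77 * 1.485 = 12.18 m/min

12.18


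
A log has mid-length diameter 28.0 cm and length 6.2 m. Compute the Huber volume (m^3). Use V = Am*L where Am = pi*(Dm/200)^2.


Huber: V = Am * L,  Am = pi*(Dm/200)^2
Am = pi*(28.0/200)^2 = 0.061575 m^2
V = 0.061575*6.2 = 0.3818 m^3

0.3818


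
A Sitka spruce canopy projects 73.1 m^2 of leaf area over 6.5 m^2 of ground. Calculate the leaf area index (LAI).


Formula: LAI = total leaf area / ground area  (dimensionless)
LAI = 73.1 m^2 / 6.5 m^2
LAI = 11.25

11.25


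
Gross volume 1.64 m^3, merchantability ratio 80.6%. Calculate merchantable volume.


Formula: MV = V_total * (merchantable_pct / 100)
Merchantable fraction = 80.6% / 100 = 0.806
MV = 1.64 m^3 * 0.806 = 1.322 m^3

1.322


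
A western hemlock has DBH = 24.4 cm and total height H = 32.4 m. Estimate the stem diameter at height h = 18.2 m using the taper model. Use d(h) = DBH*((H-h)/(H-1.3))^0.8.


Taper: d(h) = DBH * ((H - h) / (H - 1.3))^0.8
Numerator = H - h = 32.4 - 18.2 = 14.2 m
Denominator = H - 1.3 = 32.4 - 1.3 = 31.1 m
Ratio = 14.2 / 31.1 = 0.45659
d = 24.4 * 0.45659^0.8 = 13.0 cm

13.0


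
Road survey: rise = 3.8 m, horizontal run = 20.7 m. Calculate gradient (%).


Formula: Gradient = rise / run * 100
Gradient = 3.8 / 20.7 * 100 = 18.4%

18.4


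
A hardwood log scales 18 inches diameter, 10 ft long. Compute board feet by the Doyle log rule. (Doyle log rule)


Doyle: BF = (D - 4)^2 * L / 16
Adjusted diameter = 18 - 4 = 14 in
(D-4)^2 = 14^2 = 196
BF = 196 * 10 / 16 = 123 BF

123


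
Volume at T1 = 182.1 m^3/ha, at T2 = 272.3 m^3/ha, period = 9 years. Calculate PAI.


Formula: PAI = (V_T2 - V_T1) / (T2 - T1)
Volume increment = 272.3 - 182.1 = 90.2 m^3/ha
PAI = 90.2 / 9 = 10.02 m^3/ha/year

10.02


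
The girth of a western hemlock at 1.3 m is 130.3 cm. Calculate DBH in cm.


Formula: DBH = C / pi
DBH = 130.3 / pi
pi = 3.14159...
DBH = 41.5 cm

41.5


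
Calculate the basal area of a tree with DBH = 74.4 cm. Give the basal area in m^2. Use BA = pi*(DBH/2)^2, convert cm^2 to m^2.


Formula: BA = pi * (DBH/2)^2 / 10000  (cm^2 to m^2)
Radius = DBH/2 = 74.4/2 = 37.2 cm
BA = pi * 37.2^2 / 10000
   = 4347.4616 cm^2 / 10000
   = 0.4347 m^2

0.4347


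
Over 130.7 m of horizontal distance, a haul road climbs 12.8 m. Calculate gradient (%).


Formula: Gradient = rise / run * 100
Gradient = 12.8 / 130.7 * 100 = 9.8%

9.8


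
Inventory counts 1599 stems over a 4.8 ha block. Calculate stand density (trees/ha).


Formula: Stand Density = N_trees / Area_ha
Density = 1599 trees / 4.8 ha
Density = 333 trees/ha

333


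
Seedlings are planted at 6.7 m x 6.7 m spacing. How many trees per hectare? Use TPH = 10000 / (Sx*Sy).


Formula: TPH = 10000 m^2/ha / (spacing_x * spacing_y)
Area per tree = 6.7 m * 6.7 m = 44.89 m^2
TPH = 10000 / 44.89 = 223 trees/ha

223


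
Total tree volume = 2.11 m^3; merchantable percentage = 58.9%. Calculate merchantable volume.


Formula: MV = V_total * (merchantable_pct / 100)
Merchantable fraction = 58.9% / 100 = 0.589
MV = 2.11 m^3 * 0.589 = 1.243 m^3

1.243


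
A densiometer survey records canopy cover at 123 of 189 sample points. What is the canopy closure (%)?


Formula: Canopy closure = covered points / total points * 100
Closure = 123 / 189 * 100
Closure = 0.6508 * 100 = 65.1%

65.1


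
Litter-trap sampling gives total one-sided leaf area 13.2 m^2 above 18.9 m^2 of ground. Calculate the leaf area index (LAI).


Formula: LAI = total leaf area / ground area  (dimensionless)
LAI = 13.2 m^2 / 18.9 m^2
LAI = 0.7

0.7


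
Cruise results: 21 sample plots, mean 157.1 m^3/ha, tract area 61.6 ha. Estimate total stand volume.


Formula: Total Volume = Mean Volume per ha * Total Area
Total Volume = 157.1 m^3/ha * 61.6 ha
Total Volume = 9677 m^3

9677


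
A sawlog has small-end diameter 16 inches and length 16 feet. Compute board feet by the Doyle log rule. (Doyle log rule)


Doyle: BF = (D - 4)^2 * L / 16
Adjusted diameter = 16 - 4 = 12 in
(D-4)^2 = 12^2 = 144
BF = 144 * 16 / 16 = 144 BF

144


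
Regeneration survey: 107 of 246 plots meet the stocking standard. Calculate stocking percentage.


Formula: Stocking % = stocked plots / total plots * 100
Stocking = 107 / 246 * 100
Stocking = 0.435 * 100 = 43.5%

43.5


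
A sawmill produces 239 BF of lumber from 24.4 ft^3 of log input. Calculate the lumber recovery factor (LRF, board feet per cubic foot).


Formula: LRF = Lumber Output (BF) / Log Input (ft^3)
LRF = 239 BF / 24.4 ft^3
LRF = 9.8 BF/ft^3

9.8


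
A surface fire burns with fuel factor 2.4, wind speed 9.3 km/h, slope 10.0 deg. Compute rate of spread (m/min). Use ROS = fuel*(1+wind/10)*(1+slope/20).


Formula: ROS = fuel * (1 + wind/10) * (1 + slope/20)
Wind factor = 1 + 9.3/10 = 1.93
Slope factor = 1 + 10.0/20 = 1.5
ROS = 2.4 * 1.93 * 1.5 = 6.95 m/min

6.95


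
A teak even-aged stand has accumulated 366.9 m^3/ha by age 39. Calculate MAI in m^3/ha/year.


Formula: MAI = Total Volume / Stand Age
MAI = 366.9 m^3/ha / 39 years
MAI = 9.41 m^3/ha/year

9.41


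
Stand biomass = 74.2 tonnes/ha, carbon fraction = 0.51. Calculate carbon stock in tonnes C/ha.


Formula: Carbon Stock = Biomass * Carbon Fraction
C = 74.2 t/ha * 0.51
C = 37.8 t C/ha

37.8


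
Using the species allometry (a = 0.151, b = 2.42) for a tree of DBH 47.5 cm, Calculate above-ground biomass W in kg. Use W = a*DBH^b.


Formula: W = a * DBH^b  (allometric power law)
DBH^b = 47.5^2.42 = 11418.2234
W = 0.151 * 11418.2234 = 1724.2 kg

1724.2


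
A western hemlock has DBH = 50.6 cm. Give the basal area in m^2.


Formula: BA = pi * (DBH/2)^2 / 10000  (cm^2 to m^2)
Radius = DBH/2 = 50.6/2 = 25.3 cm
BA = pi * 25.3^2 / 10000
   = 2010.902 cm^2 / 10000
   = 0.2011 m^2

0.2011


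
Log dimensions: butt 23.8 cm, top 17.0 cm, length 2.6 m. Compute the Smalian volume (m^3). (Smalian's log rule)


Smalian: V = (A1 + A2)/2 * L,  A = pi*(D/200)^2
A1 = pi*(23.8/200)^2 = 0.044488 m^2
A2 = pi*(17.0/200)^2 = 0.022698 m^2
V = (0.044488+0.022698)/2*2.6 = 0.0873 m^3

0.0873


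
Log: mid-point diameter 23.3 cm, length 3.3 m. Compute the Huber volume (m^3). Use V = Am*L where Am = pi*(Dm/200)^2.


Huber: V = Am * L,  Am = pi*(Dm/200)^2
Am = pi*(23.3/200)^2 = 0.042638 m^2
V = 0.042638*3.3 = 0.1407 m^3

0.1407


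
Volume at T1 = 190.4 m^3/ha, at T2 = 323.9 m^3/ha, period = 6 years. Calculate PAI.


Formula: PAI = (V_T2 - V_T1) / (T2 - T1)
Volume increment = 323.9 - 190.4 = 133.5 m^3/ha
PAI = 133.5 / 6 = 22.25 m^3/ha/year

22.25


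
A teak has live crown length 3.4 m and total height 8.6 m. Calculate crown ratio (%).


Formula: Crown Ratio = (Crown Length / Total Height) * 100
CR = (3.4 m / 8.6 m) * 100
CR = 0.3953 * 100 = 39.5%

39.5


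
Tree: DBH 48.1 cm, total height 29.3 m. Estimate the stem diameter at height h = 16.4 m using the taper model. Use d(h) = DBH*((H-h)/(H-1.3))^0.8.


Taper: d(h) = DBH * ((H - h) / (H - 1.3))^0.8
Numerator = H - h = 29.3 - 16.4 = 12.9 m
Denominator = H - 1.3 = 29.3 - 1.3 = 28.0 m
Ratio = 12.9 / 28.0 = 0.46071
d = 48.1 * 0.46071^0.8 = 25.9 cm

25.9


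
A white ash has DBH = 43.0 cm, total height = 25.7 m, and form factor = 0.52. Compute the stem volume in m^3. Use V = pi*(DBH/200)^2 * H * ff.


Formula: V = pi * (DBH/200)^2 * H * ff
Radius = DBH/200 = 43.0/200 = 0.215 m
Radius^2 = 0.215^2 = 0.046225 m^2
V = pi * 0.046225 * 25.7 * 0.52
V = 1.941 m^3

1.941


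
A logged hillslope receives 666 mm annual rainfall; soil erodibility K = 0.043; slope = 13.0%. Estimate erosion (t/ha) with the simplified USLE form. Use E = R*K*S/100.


Formula: E = R * K * S / 100  (simplified USLE)
R * K = 666 * 0.043 = 28.638
E = 28.638 * 13.0 / 100 = 3.72 t/ha

3.72


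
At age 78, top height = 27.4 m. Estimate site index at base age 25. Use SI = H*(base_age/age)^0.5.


Formula: SI = H_dom * (base_age / age)^0.5
Age ratio = 25 / 78 = 0.32051
sqrt(age_ratio) = 0.56614
SI = 27.4 * 0.56614 = 15.5 m

15.5


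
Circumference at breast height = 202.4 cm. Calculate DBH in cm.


Formula: DBH = C / pi
DBH = 202.4 / pi
pi = 3.14159...
DBH = 64.4 cm

64.4


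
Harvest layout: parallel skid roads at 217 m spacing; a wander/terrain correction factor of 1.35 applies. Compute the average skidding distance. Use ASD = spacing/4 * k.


Formula: ASD = (spacing / 4) * correction
Uncorrected distance = spacing / 4 = 217 / 4 = 54.25 m
ASD = 54.25 * 1.35 = 73 m

73


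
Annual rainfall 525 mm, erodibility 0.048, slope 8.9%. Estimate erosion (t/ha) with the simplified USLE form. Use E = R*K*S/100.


Formula: E = R * K * S / 100  (simplified USLE)
R * K = 525 * 0.048 = 25.2
E = 25.2 * 8.9 / 100 = 2.24 t/ha

2.24


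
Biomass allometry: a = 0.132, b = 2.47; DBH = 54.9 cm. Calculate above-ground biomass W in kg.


Formula: W = a * DBH^b  (allometric power law)
DBH^b = 54.9^2.47 = 19803.5793
W = 0.132 * 19803.5793 = 2614.1 kg

2614.1


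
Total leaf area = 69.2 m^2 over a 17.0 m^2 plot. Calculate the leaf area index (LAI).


Formula: LAI = total leaf area / ground area  (dimensionless)
LAI = 69.2 m^2 / 17.0 m^2
LAI = 4.07

4.07


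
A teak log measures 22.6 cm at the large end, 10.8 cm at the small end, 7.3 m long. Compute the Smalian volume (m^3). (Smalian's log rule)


Smalian: V = (A1 + A2)/2 * L,  A = pi*(D/200)^2
A1 = pi*(22.6/200)^2 = 0.040115 m^2
A2 = pi*(10.8/200)^2 = 0.009161 m^2
V = (0.040115+0.009161)/2*7.3 = 0.1799 m^3

0.1799


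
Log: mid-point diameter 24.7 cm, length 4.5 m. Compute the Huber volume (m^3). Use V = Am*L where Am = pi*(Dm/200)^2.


Huber: V = Am * L,  Am = pi*(Dm/200)^2
Am = pi*(24.7/200)^2 = 0.047916 m^2
V = 0.047916*4.5 = 0.2156 m^3

0.2156


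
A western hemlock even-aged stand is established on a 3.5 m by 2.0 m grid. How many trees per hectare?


Formula: TPH = 10000 m^2/ha / (spacing_x * spacing_y)
Area per tree = 3.5 m * 2.0 m = 7.0 m^2
TPH = 10000 / 7.0 = 1429 trees/ha

1429


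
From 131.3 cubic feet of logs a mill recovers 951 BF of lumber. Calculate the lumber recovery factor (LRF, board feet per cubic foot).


Formula: LRF = Lumber Output (BF) / Log Input (ft^3)
LRF = 951 BF / 131.3 ft^3
LRF = 7.24 BF/ft^3

7.24


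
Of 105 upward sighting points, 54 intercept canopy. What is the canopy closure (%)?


Formula: Canopy closure = covered points / total points * 100
Closure = 54 / 105 * 100
Closure = 0.5143 * 100 = 51.4%

51.4


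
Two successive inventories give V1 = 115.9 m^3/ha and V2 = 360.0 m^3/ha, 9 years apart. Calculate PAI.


Formula: PAI = (V_T2 - V_T1) / (T2 - T1)
Volume increment = 360.0 - 115.9 = 244.1 m^3/ha
PAI = 244.1 / 9 = 27.12 m^3/ha/year

27.12


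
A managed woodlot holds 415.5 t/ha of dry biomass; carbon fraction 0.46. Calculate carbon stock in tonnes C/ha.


Formula: Carbon Stock = Biomass * Carbon Fraction
C = 415.5 t/ha * 0.46
C = 191.1 t C/ha

191.1


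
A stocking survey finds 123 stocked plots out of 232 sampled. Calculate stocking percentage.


Formula: Stocking % = stocked plots / total plots * 100
Stocking = 123 / 232 * 100
Stocking = 0.5302 * 100 = 53.0%

53.0


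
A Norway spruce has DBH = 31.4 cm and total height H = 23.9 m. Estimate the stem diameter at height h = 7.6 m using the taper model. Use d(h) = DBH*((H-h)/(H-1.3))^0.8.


Taper: d(h) = DBH * ((H - h) / (H - 1.3))^0.8
Numerator = H - h = 23.9 - 7.6 = 16.3 m
Denominator = H - 1.3 = 23.9 - 1.3 = 22.6 m
Ratio = 16.3 / 22.6 = 0.72124
d = 31.4 * 0.72124^0.8 = 24.2 cm

24.2


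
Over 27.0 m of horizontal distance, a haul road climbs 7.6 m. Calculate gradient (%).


Formula: Gradient = rise / run * 100
Gradient = 7.6 / 27.0 * 100 = 28.1%

28.1


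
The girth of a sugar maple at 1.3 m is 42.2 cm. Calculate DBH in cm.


Formula: DBH = C / pi
DBH = 42.2 / pi
pi = 3.14159...
DBH = 13.4 cm

13.4


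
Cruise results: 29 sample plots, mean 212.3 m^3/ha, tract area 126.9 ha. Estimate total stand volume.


Formula: Total Volume = Mean Volume per ha * Total Area
Total Volume = 212.3 m^3/ha * 126.9 ha
Total Volume = 26941 m^3

26941


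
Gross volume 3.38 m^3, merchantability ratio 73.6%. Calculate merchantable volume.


Formula: MV = V_total * (merchantable_pct / 100)
Merchantable fraction = 73.6% / 100 = 0.736
MV = 3.38 m^3 * 0.736 = 2.488 m^3

2.488


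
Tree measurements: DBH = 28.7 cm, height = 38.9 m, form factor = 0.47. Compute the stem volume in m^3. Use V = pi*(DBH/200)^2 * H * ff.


Formula: V = pi * (DBH/200)^2 * H * ff
Radius = DBH/200 = 28.7/200 = 0.1435 m
Radius^2 = 0.1435^2 = 0.02059225 m^2
V = pi * 0.02059225 * 38.9 * 0.47
V = 1.183 m^3

1.183


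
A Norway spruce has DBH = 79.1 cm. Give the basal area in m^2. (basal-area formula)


Formula: BA = pi * (DBH/2)^2 / 10000  (cm^2 to m^2)
Radius = DBH/2 = 79.1/2 = 39.55 cm
BA = pi * 39.55^2 / 10000
   = 4914.0871 cm^2 / 10000
   = 0.4914 m^2

0.4914


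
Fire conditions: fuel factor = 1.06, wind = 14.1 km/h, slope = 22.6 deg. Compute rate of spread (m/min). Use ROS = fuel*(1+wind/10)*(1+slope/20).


Formula: ROS = fuel * (1 + wind/10) * (1 + slope/20)
Wind factor = 1 + 14.1/10 = 2.41
Slope factor = 1 + 22.6/20 = 2.13
ROS = 1.06 * 2.41 * 2.13 = 5.44 m/min

5.44


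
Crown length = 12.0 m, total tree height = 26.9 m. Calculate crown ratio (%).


Formula: Crown Ratio = (Crown Length / Total Height) * 100
CR = (12.0 m / 26.9 m) * 100
CR = 0.4461 * 100 = 44.6%

44.6


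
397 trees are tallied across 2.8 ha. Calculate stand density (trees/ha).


Formula: Stand Density = N_trees / Area_ha
Density = 397 trees / 2.8 ha
Density = 142 trees/ha

142


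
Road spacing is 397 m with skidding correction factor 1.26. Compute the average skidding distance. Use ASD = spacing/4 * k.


Formula: ASD = (spacing / 4) * correction
Uncorrected distance = spacing / 4 = 397 / 4 = 99.25 m
ASD = 99.25 * 1.26 = 125 m

125


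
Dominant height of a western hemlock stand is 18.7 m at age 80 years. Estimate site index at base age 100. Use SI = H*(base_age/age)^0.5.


Formula: SI = H_dom * (base_age / age)^0.5
Age ratio = 100 / 80 = 1.25
sqrt(age_ratio) = 1.11803
SI = 18.7 * 1.11803 = 20.9 m

20.9


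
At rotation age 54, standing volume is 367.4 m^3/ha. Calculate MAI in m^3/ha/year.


Formula: MAI = Total Volume / Stand Age
MAI = 367.4 m^3/ha / 54 years
MAI = 6.8 m^3/ha/year

6.8


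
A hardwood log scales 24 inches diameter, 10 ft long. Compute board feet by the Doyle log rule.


Doyle: BF = (D - 4)^2 * L / 16
Adjusted diameter = 24 - 4 = 20 in
(D-4)^2 = 20^2 = 400
BF = 400 * 10 / 16 = 250 BF

250


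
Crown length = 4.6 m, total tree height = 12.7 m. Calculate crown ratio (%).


Formula: Crown Ratio = (Crown Length / Total Height) * 100
CR = (4.6 m / 12.7 m) * 100
CR = 0.3622 * 100 = 36.2%

36.2


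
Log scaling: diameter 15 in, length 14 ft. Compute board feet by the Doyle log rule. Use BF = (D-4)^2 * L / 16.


Doyle: BF = (D - 4)^2 * L / 16
Adjusted diameter = 15 - 4 = 11 in
(D-4)^2 = 11^2 = 121
BF = 121 * 14 / 16 = 106 BF

106


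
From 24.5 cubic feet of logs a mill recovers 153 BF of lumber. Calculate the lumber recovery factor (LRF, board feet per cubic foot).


Formula: LRF = Lumber Output (BF) / Log Input (ft^3)
LRF = 153 BF / 24.5 ft^3
LRF = 6.24 BF/ft^3

6.24


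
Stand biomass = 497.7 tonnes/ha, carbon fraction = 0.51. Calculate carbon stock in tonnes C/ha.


Formula: Carbon Stock = Biomass * Carbon Fraction
C = 497.7 t/ha * 0.51
C = 253.8 t C/ha

253.8


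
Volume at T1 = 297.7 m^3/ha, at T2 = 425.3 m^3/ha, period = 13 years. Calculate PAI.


Formula: PAI = (V_T2 - V_T1) / (T2 - T1)
Volume increment = 425.3 - 297.7 = 127.6 m^3/ha
PAI = 127.6 / 13 = 9.82 m^3/ha/year

9.82


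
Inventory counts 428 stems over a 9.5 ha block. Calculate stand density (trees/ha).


Formula: Stand Density = N_trees / Area_ha
Density = 428 trees / 9.5 ha
Density = 45 trees/ha

45


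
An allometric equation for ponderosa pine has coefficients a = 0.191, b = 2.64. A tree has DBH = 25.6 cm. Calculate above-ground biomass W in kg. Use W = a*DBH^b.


Formula: W = a * DBH^b  (allometric power law)
DBH^b = 25.6^2.64 = 5220.9978
W = 0.191 * 5220.9978 = 997.2 kg

997.2


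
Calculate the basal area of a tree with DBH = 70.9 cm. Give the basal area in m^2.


Formula: BA = pi * (DBH/2)^2 / 10000  (cm^2 to m^2)
Radius = DBH/2 = 70.9/2 = 35.45 cm
BA = pi * 35.45^2 / 10000
   = 3948.0473 cm^2 / 10000
   = 0.3948 m^2

0.3948


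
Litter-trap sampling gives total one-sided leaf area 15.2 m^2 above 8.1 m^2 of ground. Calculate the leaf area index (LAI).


Formula: LAI = total leaf area / ground area  (dimensionless)
LAI = 15.2 m^2 / 8.1 m^2
LAI = 1.88

1.88


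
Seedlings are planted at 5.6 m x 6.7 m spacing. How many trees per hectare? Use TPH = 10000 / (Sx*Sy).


Formula: TPH = 10000 m^2/ha / (spacing_x * spacing_y)
Area per tree = 5.6 m * 6.7 m = 37.52 m^2
TPH = 10000 / 37.52 = 267 trees/ha

267


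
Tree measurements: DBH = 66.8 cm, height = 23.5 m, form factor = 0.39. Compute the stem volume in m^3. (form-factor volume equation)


Formula: V = pi * (DBH/200)^2 * H * ff
Radius = DBH/200 = 66.8/200 = 0.334 m
Radius^2 = 0.334^2 = 0.111556 m^2
V = pi * 0.111556 * 23.5 * 0.39
V = 3.212 m^3

3.212


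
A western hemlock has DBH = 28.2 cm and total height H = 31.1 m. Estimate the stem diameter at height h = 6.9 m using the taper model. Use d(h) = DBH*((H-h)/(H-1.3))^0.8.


Taper: d(h) = DBH * ((H - h) / (H - 1.3))^0.8
Numerator = H - h = 31.1 - 6.9 = 24.2 m
Denominator = H - 1.3 = 31.1 - 1.3 = 29.8 m
Ratio = 24.2 / 29.8 = 0.81208
d = 28.2 * 0.81208^0.8 = 23.9 cm

23.9


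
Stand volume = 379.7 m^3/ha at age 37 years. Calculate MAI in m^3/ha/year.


Formula: MAI = Total Volume / Stand Age
MAI = 379.7 m^3/ha / 37 years
MAI = 10.26 m^3/ha/year

10.26


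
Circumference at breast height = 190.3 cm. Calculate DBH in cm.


Formula: DBH = C / pi
DBH = 190.3 / pi
pi = 3.14159...
DBH = 60.6 cm

60.6


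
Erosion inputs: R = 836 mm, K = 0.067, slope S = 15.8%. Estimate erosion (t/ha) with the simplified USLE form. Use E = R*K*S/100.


Formula: E = R * K * S / 100  (simplified USLE)
R * K = 836 * 0.067 = 56.012
E = 56.012 * 15.8 / 100 = 8.85 t/ha

8.85


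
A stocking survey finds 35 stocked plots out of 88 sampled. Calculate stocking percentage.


Formula: Stocking % = stocked plots / total plots * 100
Stocking = 35 / 88 * 100
Stocking = 0.3977 * 100 = 39.8%

39.8


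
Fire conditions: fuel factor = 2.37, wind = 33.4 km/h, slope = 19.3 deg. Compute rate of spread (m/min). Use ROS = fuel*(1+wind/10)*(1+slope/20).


Formula: ROS = fuel * (1 + wind/10) * (1 + slope/20)
Wind factor = 1 + 33.4/10 = 4.34
Slope factor = 1 + 19.3/20 = 1.965
ROS = 2.37 * 4.34 * 1.965 = 20.21 m/min

20.21


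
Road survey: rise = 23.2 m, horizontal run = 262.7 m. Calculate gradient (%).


Formula: Gradient = rise / run * 100
Gradient = 23.2 / 262.7 * 100 = 8.8%

8.8


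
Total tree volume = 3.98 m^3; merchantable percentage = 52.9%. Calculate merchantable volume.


Formula: MV = V_total * (merchantable_pct / 100)
Merchantable fraction = 52.9% / 100 = 0.529
MV = 3.98 m^3 * 0.529 = 2.105 m^3

2.105


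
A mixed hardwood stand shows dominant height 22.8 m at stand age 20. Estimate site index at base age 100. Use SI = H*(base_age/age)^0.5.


Formula: SI = H_dom * (base_age / age)^0.5
Age ratio = 100 / 20 = 5.0
sqrt(age_ratio) = 2.23607
SI = 22.8 * 2.23607 = 51.0 m

51.0


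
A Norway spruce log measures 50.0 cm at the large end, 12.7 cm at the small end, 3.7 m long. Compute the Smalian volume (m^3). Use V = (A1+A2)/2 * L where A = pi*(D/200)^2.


Smalian: V = (A1 + A2)/2 * L,  A = pi*(D/200)^2
A1 = pi*(50.0/200)^2 = 0.19635 m^2
A2 = pi*(12.7/200)^2 = 0.012668 m^2
V = (0.19635+0.012668)/2*3.7 = 0.3867 m^3

0.3867


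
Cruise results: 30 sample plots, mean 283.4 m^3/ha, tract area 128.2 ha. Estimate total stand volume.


Formula: Total Volume = Mean Volume per ha * Total Area
Total Volume = 283.4 m^3/ha * 128.2 ha
Total Volume = 36332 m^3

36332


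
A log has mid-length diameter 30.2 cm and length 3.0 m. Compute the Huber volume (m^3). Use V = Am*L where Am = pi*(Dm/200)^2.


Huber: V = Am * L,  Am = pi*(Dm/200)^2
Am = pi*(30.2/200)^2 = 0.071631 m^2
V = 0.071631*3.0 = 0.2149 m^3

0.2149


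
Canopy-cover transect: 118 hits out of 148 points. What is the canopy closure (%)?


Formula: Canopy closure = covered points / total points * 100
Closure = 118 / 148 * 100
Closure = 0.7973 * 100 = 79.7%

79.7


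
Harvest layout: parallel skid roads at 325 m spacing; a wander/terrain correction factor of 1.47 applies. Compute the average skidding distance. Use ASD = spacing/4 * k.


Formula: ASD = (spacing / 4) * correction
Uncorrected distance = spacing / 4 = 325 / 4 = 81.25 m
ASD = 81.25 * 1.47 = 119 m

119


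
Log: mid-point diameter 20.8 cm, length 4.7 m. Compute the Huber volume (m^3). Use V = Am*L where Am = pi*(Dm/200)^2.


Huber: V = Am * L,  Am = pi*(Dm/200)^2
Am = pi*(20.8/200)^2 = 0.033979 m^2
V = 0.033979*4.7 = 0.1597 m^3

0.1597


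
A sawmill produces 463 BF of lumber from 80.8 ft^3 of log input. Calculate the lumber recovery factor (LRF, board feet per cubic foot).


Formula: LRF = Lumber Output (BF) / Log Input (ft^3)
LRF = 463 BF / 80.8 ft^3
LRF = 5.73 BF/ft^3

5.73


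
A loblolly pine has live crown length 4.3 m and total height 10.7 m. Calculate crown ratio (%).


Formula: Crown Ratio = (Crown Length / Total Height) * 100
CR = (4.3 m / 10.7 m) * 100
CR = 0.4019 * 100 = 40.2%

40.2


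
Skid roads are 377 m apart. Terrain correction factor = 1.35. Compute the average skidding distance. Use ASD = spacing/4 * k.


Formula: ASD = (spacing / 4) * correction
Uncorrected distance = spacing / 4 = 377 / 4 = 94.25 m
ASD = 94.25 * 1.35 = 127 m

127


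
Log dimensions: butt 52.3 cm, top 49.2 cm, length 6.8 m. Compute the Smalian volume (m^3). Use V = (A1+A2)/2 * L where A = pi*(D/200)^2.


Smalian: V = (A1 + A2)/2 * L,  A = pi*(D/200)^2
A1 = pi*(52.3/200)^2 = 0.214829 m^2
A2 = pi*(49.2/200)^2 = 0.190117 m^2
V = (0.214829+0.190117)/2*6.8 = 1.3768 m^3

1.3768


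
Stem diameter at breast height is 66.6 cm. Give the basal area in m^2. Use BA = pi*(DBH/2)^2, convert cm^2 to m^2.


Formula: BA = pi * (DBH/2)^2 / 10000  (cm^2 to m^2)
Radius = DBH/2 = 66.6/2 = 33.3 cm
BA = pi * 33.3^2 / 10000
   = 3483.6807 cm^2 / 10000
   = 0.3484 m^2

0.3484


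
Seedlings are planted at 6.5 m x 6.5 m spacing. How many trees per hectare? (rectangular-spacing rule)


Formula: TPH = 10000 m^2/ha / (spacing_x * spacing_y)
Area per tree = 6.5 m * 6.5 m = 42.25 m^2
TPH = 10000 / 42.25 = 237 trees/ha

237


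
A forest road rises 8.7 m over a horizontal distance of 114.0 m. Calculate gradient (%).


Formula: Gradient = rise / run * 100
Gradient = 8.7 / 114.0 * 100 = 7.6%

7.6


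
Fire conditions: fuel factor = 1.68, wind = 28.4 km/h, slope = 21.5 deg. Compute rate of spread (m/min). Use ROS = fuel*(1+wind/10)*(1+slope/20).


Formula: ROS = fuel * (1 + wind/10) * (1 + slope/20)
Wind factor = 1 + 28.4/10 = 3.84
Slope factor = 1 + 21.5/20 = 2.075
ROS = 1.68 * 3.84 * 2.075 = 13.39 m/min

13.39


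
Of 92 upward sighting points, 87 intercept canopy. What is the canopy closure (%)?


Formula: Canopy closure = covered points / total points * 100
Closure = 87 / 92 * 100
Closure = 0.9457 * 100 = 94.6%

94.6


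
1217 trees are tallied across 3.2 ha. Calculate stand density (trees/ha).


Formula: Stand Density = N_trees / Area_ha
Density = 1217 trees / 3.2 ha
Density = 380 trees/ha

380


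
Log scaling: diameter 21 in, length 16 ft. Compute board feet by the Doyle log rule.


Doyle: BF = (D - 4)^2 * L / 16
Adjusted diameter = 21 - 4 = 17 in
(D-4)^2 = 17^2 = 289
BF = 289 * 16 / 16 = 289 BF

289


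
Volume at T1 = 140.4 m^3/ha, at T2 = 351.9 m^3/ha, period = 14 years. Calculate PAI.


Formula: PAI = (V_T2 - V_T1) / (T2 - T1)
Volume increment = 351.9 - 140.4 = 211.5 m^3/ha
PAI = 211.5 / 14 = 15.11 m^3/ha/year

15.11


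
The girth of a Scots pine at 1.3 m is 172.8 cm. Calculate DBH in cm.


Formula: DBH = C / pi
DBH = 172.8 / pi
pi = 3.14159...
DBH = 55.0 cm

55.0


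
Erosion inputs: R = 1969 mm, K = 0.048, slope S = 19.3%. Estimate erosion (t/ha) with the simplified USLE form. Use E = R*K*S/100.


Formula: E = R * K * S / 100  (simplified USLE)
R * K = 1969 * 0.048 = 94.512
E = 94.512 * 19.3 / 100 = 18.24 t/ha

18.24


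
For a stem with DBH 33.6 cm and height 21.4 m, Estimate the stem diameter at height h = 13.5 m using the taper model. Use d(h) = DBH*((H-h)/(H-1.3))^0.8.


Taper: d(h) = DBH * ((H - h) / (H - 1.3))^0.8
Numerator = H - h = 21.4 - 13.5 = 7.9 m
Denominator = H - 1.3 = 21.4 - 1.3 = 20.1 m
Ratio = 7.9 / 20.1 = 0.39303
d = 33.6 * 0.39303^0.8 = 15.9 cm

15.9


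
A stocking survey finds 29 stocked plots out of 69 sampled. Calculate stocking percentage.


Formula: Stocking % = stocked plots / total plots * 100
Stocking = 29 / 69 * 100
Stocking = 0.4203 * 100 = 42.0%

42.0


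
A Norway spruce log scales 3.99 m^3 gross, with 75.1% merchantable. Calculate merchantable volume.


Formula: MV = V_total * (merchantable_pct / 100)
Merchantable fraction = 75.1% / 100 = 0.751
MV = 3.99 m^3 * 0.751 = 2.996 m^3

2.996


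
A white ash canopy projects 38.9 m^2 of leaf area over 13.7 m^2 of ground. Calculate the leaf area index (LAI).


Formula: LAI = total leaf area / ground area  (dimensionless)
LAI = 38.9 m^2 / 13.7 m^2
LAI = 2.84

2.84


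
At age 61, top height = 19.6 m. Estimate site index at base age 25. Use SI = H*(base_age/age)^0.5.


Formula: SI = H_dom * (base_age / age)^0.5
Age ratio = 25 / 61 = 0.40984
sqrt(age_ratio) = 0.64018
SI = 19.6 * 0.64018 = 12.5 m

12.5


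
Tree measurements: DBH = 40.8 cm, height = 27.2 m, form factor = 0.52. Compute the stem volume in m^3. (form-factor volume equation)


Formula: V = pi * (DBH/200)^2 * H * ff
Radius = DBH/200 = 40.8/200 = 0.204 m
Radius^2 = 0.204^2 = 0.041616 m^2
V = pi * 0.041616 * 27.2 * 0.52
V = 1.849 m^3

1.849


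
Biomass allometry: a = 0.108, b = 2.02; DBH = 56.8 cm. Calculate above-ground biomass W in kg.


Formula: W = a * DBH^b  (allometric power law)
DBH^b = 56.8^2.02 = 3497.7087
W = 0.108 * 3497.7087 = 377.8 kg

377.8


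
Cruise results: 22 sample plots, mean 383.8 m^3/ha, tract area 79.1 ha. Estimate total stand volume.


Formula: Total Volume = Mean Volume per ha * Total Area
Total Volume = 383.8 m^3/ha * 79.1 ha
Total Volume = 30359 m^3

30359


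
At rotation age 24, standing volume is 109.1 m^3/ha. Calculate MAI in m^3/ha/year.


Formula: MAI = Total Volume / Stand Age
MAI = 109.1 m^3/ha / 24 years
MAI = 4.55 m^3/ha/year

4.55


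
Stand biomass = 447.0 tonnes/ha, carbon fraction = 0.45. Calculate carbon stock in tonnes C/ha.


Formula: Carbon Stock = Biomass * Carbon Fraction
C = 447.0 t/ha * 0.45
C = 201.2 t C/ha

201.2


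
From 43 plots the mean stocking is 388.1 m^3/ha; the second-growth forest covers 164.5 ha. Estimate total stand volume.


Formula: Total Volume = Mean Volume per ha * Total Area
Total Volume = 388.1 m^3/ha * 164.5 ha
Total Volume = 63842 m^3

63842


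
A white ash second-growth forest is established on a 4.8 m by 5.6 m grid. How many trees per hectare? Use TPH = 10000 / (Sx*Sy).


Formula: TPH = 10000 m^2/ha / (spacing_x * spacing_y)
Area per tree = 4.8 m * 5.6 m = 26.88 m^2
TPH = 10000 / 26.88 = 372 trees/ha

372


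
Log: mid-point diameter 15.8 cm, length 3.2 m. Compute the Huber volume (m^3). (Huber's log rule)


Huber: V = Am * L,  Am = pi*(Dm/200)^2
Am = pi*(15.8/200)^2 = 0.019607 m^2
V = 0.019607*3.2 = 0.0627 m^3

0.0627


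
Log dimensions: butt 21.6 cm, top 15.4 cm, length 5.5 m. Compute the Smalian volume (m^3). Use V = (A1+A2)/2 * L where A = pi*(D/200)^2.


Smalian: V = (A1 + A2)/2 * L,  A = pi*(D/200)^2
A1 = pi*(21.6/200)^2 = 0.036644 m^2
A2 = pi*(15.4/200)^2 = 0.018627 m^2
V = (0.036644+0.018627)/2*5.5 = 0.152 m^3

0.152


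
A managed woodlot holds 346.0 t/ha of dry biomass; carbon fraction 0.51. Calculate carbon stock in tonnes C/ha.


Formula: Carbon Stock = Biomass * Carbon Fraction
C = 346.0 t/ha * 0.51
C = 176.5 t C/ha

176.5


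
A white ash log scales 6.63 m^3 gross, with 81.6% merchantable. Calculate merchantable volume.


Formula: MV = V_total * (merchantable_pct / 100)
Merchantable fraction = 81.6% / 100 = 0.816
MV = 6.63 m^3 * 0.816 = 5.41 m^3

5.41


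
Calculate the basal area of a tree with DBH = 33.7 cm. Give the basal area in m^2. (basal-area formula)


Formula: BA = pi * (DBH/2)^2 / 10000  (cm^2 to m^2)
Radius = DBH/2 = 33.7/2 = 16.85 cm
BA = pi * 16.85^2 / 10000
   = 891.9688 cm^2 / 10000
   = 0.0892 m^2

0.0892


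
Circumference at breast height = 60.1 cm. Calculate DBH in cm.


Formula: DBH = C / pi
DBH = 60.1 / pi
pi = 3.14159...
DBH = 19.1 cm

19.1


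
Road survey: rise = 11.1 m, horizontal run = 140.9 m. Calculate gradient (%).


Formula: Gradient = rise / run * 100
Gradient = 11.1 / 140.9 * 100 = 7.9%

7.9


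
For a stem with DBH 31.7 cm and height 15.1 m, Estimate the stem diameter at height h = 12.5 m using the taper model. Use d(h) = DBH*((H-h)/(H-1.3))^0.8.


Taper: d(h) = DBH * ((H - h) / (H - 1.3))^0.8
Numerator = H - h = 15.1 - 12.5 = 2.6 m
Denominator = H - 1.3 = 15.1 - 1.3 = 13.8 m
Ratio = 2.6 / 13.8 = 0.18841
d = 31.7 * 0.18841^0.8 = 8.3 cm

8.3


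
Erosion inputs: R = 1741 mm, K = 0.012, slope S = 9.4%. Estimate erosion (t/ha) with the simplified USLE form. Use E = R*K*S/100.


Formula: E = R * K * S / 100  (simplified USLE)
R * K = 1741 * 0.012 = 20.892
E = 20.892 * 9.4 / 100 = 1.96 t/ha

1.96


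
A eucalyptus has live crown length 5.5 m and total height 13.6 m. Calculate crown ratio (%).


Formula: Crown Ratio = (Crown Length / Total Height) * 100
CR = (5.5 m / 13.6 m) * 100
CR = 0.4044 * 100 = 40.4%

40.4


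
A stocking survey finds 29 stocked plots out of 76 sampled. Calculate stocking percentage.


Formula: Stocking % = stocked plots / total plots * 100
Stocking = 29 / 76 * 100
Stocking = 0.3816 * 100 = 38.2%

38.2


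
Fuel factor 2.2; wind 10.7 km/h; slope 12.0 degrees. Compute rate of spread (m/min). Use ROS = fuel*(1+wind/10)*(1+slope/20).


Formula: ROS = fuel * (1 + wind/10) * (1 + slope/20)
Wind factor = 1 + 10.7/10 = 2.07
Slope factor = 1 + 12.0/20 = 1.6
ROS = 2.2 * 2.07 * 1.6 = 7.29 m/min

7.29


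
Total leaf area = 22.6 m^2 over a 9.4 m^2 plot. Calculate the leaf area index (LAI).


Formula: LAI = total leaf area / ground area  (dimensionless)
LAI = 22.6 m^2 / 9.4 m^2
LAI = 2.4

2.4


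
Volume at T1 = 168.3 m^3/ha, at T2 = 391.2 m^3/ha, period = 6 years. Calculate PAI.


Formula: PAI = (V_T2 - V_T1) / (T2 - T1)
Volume increment = 391.2 - 168.3 = 222.9 m^3/ha
PAI = 222.9 / 6 = 37.15 m^3/ha/year

37.15


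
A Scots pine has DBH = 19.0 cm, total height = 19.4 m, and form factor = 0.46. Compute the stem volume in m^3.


Formula: V = pi * (DBH/200)^2 * H * ff
Radius = DBH/200 = 19.0/200 = 0.095 m
Radius^2 = 0.095^2 = 0.009025 m^2
V = pi * 0.009025 * 19.4 * 0.46
V = 0.253 m^3

0.253


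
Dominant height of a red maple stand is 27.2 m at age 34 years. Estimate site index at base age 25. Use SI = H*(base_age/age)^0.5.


Formula: SI = H_dom * (base_age / age)^0.5
Age ratio = 25 / 34 = 0.73529
sqrt(age_ratio) = 0.85749
SI = 27.2 * 0.85749 = 23.3 m

23.3


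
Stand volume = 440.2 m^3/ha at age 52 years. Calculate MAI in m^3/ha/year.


Formula: MAI = Total Volume / Stand Age
MAI = 440.2 m^3/ha / 52 years
MAI = 8.47 m^3/ha/year

8.47


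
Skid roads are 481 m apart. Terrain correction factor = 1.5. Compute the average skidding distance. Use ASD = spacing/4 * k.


Formula: ASD = (spacing / 4) * correction
Uncorrected distance = spacing / 4 = 481 / 4 = 120.25 m
ASD = 120.25 * 1.5 = 180 m

180


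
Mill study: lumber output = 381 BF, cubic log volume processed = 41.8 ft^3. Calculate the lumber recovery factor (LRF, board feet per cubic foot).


Formula: LRF = Lumber Output (BF) / Log Input (ft^3)
LRF = 381 BF / 41.8 ft^3
LRF = 9.11 BF/ft^3

9.11


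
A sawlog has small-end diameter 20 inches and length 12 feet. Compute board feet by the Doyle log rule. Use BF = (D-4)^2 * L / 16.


Doyle: BF = (D - 4)^2 * L / 16
Adjusted diameter = 20 - 4 = 16 in
(D-4)^2 = 16^2 = 256
BF = 256 * 12 / 16 = 192 BF

192


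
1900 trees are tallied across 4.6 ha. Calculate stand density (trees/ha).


Formula: Stand Density = N_trees / Area_ha
Density = 1900 trees / 4.6 ha
Density = 413 trees/ha

413


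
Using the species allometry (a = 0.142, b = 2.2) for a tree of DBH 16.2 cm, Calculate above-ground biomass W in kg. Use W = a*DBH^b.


Formula: W = a * DBH^b  (allometric power law)
DBH^b = 16.2^2.2 = 458.0712
W = 0.142 * 458.0712 = 65.0 kg

65.0


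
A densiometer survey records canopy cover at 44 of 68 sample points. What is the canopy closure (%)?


Formula: Canopy closure = covered points / total points * 100
Closure = 44 / 68 * 100
Closure = 0.6471 * 100 = 64.7%

64.7


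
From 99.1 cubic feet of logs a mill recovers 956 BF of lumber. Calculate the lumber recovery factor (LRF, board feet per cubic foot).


Formula: LRF = Lumber Output (BF) / Log Input (ft^3)
LRF = 956 BF / 99.1 ft^3
LRF = 9.65 BF/ft^3

9.65


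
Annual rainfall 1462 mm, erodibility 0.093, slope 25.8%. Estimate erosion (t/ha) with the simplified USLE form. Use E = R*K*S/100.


Formula: E = R * K * S / 100  (simplified USLE)
R * K = 1462 * 0.093 = 135.966
E = 135.966 * 25.8 / 100 = 35.08 t/ha

35.08


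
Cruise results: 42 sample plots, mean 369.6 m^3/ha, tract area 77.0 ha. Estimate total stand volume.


Formula: Total Volume = Mean Volume per ha * Total Area
Total Volume = 369.6 m^3/ha * 77.0 ha
Total Volume = 28459 m^3

28459


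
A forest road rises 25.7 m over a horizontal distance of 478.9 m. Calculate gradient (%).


Formula: Gradient = rise / run * 100
Gradient = 25.7 / 478.9 * 100 = 5.4%

5.4


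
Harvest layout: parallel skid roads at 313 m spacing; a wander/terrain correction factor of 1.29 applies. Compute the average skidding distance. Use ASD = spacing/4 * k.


Formula: ASD = (spacing / 4) * correction
Uncorrected distance = spacing / 4 = 313 / 4 = 78.25 m
ASD = 78.25 * 1.29 = 101 m

101


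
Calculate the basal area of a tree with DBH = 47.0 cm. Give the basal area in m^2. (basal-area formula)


Formula: BA = pi * (DBH/2)^2 / 10000  (cm^2 to m^2)
Radius = DBH/2 = 47.0/2 = 23.5 cm
BA = pi * 23.5^2 / 10000
   = 1734.9445 cm^2 / 10000
   = 0.1735 m^2

0.1735


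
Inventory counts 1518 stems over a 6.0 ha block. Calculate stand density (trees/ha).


Formula: Stand Density = N_trees / Area_ha
Density = 1518 trees / 6.0 ha
Density = 253 trees/ha

253


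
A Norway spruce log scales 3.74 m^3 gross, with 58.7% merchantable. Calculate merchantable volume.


Formula: MV = V_total * (merchantable_pct / 100)
Merchantable fraction = 58.7% / 100 = 0.587
MV = 3.74 m^3 * 0.587 = 2.195 m^3

2.195


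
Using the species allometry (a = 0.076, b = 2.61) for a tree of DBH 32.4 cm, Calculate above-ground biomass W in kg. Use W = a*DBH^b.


Formula: W = a * DBH^b  (allometric power law)
DBH^b = 32.4^2.61 = 8760.3706
W = 0.076 * 8760.3706 = 665.8 kg

665.8


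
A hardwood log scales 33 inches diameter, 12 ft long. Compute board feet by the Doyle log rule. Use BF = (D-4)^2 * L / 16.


Doyle: BF = (D - 4)^2 * L / 16
Adjusted diameter = 33 - 4 = 29 in
(D-4)^2 = 29^2 = 841
BF = 841 * 12 / 16 = 631 BF

631


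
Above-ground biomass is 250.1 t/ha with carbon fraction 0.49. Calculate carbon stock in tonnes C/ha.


Formula: Carbon Stock = Biomass * Carbon Fraction
C = 250.1 t/ha * 0.49
C = 122.5 t C/ha

122.5


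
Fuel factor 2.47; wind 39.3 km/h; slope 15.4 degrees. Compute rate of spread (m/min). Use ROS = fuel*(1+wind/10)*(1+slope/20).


Formula: ROS = fuel * (1 + wind/10) * (1 + slope/20)
Wind factor = 1 + 39.3/10 = 4.93
Slope factor = 1 + 15.4/20 = 1.77
ROS = 2.47 * 4.93 * 1.77 = 21.55 m/min

21.55


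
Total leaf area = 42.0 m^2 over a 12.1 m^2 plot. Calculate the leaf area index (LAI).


Formula: LAI = total leaf area / ground area  (dimensionless)
LAI = 42.0 m^2 / 12.1 m^2
LAI = 3.47

3.47


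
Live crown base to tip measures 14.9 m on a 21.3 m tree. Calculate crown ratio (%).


Formula: Crown Ratio = (Crown Length / Total Height) * 100
CR = (14.9 m / 21.3 m) * 100
CR = 0.6995 * 100 = 70.0%

70.0


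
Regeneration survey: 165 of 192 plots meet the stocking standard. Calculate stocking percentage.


Formula: Stocking % = stocked plots / total plots * 100
Stocking = 165 / 192 * 100
Stocking = 0.8594 * 100 = 85.9%

85.9


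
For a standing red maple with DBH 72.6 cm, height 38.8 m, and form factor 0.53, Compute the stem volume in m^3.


Formula: V = pi * (DBH/200)^2 * H * ff
Radius = DBH/200 = 72.6/200 = 0.363 m
Radius^2 = 0.363^2 = 0.131769 m^2
V = pi * 0.131769 * 38.8 * 0.53
V = 8.513 m^3

8.513


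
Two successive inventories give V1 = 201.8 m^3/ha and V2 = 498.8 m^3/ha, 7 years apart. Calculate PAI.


Formula: PAI = (V_T2 - V_T1) / (T2 - T1)
Volume increment = 498.8 - 201.8 = 297.0 m^3/ha
PAI = 297.0 / 7 = 42.43 m^3/ha/year

42.43


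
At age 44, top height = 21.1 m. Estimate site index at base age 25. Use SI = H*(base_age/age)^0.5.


Formula: SI = H_dom * (base_age / age)^0.5
Age ratio = 25 / 44 = 0.56818
sqrt(age_ratio) = 0.75378
SI = 21.1 * 0.75378 = 15.9 m

15.9


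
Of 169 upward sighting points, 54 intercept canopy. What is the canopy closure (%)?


Formula: Canopy closure = covered points / total points * 100
Closure = 54 / 169 * 100
Closure = 0.3195 * 100 = 32.0%

32.0


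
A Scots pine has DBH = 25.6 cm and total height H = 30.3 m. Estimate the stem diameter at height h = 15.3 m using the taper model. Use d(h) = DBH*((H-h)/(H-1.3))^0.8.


Taper: d(h) = DBH * ((H - h) / (H - 1.3))^0.8
Numerator = H - h = 30.3 - 15.3 = 15.0 m
Denominator = H - 1.3 = 30.3 - 1.3 = 29.0 m
Ratio = 15.0 / 29.0 = 0.51724
d = 25.6 * 0.51724^0.8 = 15.1 cm

15.1
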